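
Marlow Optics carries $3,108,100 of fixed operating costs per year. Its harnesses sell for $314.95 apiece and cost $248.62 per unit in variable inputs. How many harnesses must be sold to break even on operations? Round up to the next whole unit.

46,859 harnesses

Unit CM = price − variable cost = $314.95 − $248.62 = $66.33.
Break-even volume = fixed costs ÷ CM per unit = $3,108,100 ÷ $66.33 = 46,858.13, so 46,859 harnesses.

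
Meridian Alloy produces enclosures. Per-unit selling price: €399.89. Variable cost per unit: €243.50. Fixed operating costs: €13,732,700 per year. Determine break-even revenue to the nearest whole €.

Contribution margin per unit = €399.89 − €243.50 = €156.39, a CM ratio of €156.39 ÷ €399.89 = 0.3911.
Break-even sales = FC ÷ CM ratio = €13,732,700 × €399.89 / €156.39 = €35,114,582.

€35,114,582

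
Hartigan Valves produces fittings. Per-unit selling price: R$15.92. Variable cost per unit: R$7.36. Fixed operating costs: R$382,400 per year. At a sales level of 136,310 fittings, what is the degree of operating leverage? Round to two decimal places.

At 136,310 units, contribution = 136,310 × R$8.56 = R$1,166,813.60.
EBIT = R$1,166,813.60 − R$382,400 = R$784,413.60.
Degree of operating leverage = R$1,166,813.60 / R$784,413.60 = 1.4875.

1.49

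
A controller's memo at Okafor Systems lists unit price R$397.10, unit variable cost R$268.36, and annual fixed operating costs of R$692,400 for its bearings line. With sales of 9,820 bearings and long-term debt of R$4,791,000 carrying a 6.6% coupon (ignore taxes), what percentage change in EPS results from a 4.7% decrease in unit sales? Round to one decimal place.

Contribution at this volume is 9,820 × R$128.74 = R$1,264,226.80.
Operating income = contribution − fixed costs = R$1,264,226.80 − R$692,400 = R$571,826.80.
Interest = R$316,206.00, so EBIT − I = R$255,620.80.
DCL = total CM / (EBIT − I) = R$1,264,226.80 / R$255,620.80 = 4.9457.
%ΔEPS = DCL × %ΔSales = 4.9457 × -4.7% = -23.2%.

-23.2%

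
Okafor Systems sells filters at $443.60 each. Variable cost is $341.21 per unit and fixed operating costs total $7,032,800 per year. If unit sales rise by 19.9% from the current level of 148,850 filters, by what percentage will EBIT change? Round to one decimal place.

Total contribution margin = 148,850 × $102.39 = $15,240,751.50.
EBIT = $15,240,751.50 − $7,032,800 = $8,207,951.50.
Degree of operating leverage = $15,240,751.50 / $8,207,951.50 = 1.8568.
Operating income changes by 1.8568 × +19.9% = +37.0%.

+37.0%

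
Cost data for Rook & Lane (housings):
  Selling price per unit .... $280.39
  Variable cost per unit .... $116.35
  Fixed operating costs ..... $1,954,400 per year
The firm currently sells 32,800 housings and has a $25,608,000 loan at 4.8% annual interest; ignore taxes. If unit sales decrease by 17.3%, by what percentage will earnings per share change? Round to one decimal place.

Contribution at this volume is 32,800 × $164.04 = $5,380,512.00.
EBIT = $5,380,512.00 − $1,954,400 = $3,426,112.00.
Interest = $1,229,184.00, so EBIT − I = $2,196,928.00.
Degree of combined leverage = contribution ÷ (EBIT − I) = $5,380,512.00 ÷ $2,196,928.00 = 2.4491.
%ΔEPS = DCL × %ΔSales = 2.4491 × -17.3% = -42.4%.

-42.4%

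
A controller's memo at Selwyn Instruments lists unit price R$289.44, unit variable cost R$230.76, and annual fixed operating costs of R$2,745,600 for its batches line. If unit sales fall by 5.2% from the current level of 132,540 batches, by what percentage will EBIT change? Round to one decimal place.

At 132,540 units, contribution = 132,540 × R$58.68 = R$7,777,447.20.
Subtracting fixed costs: EBIT = R$7,777,447.20 − R$2,745,600 = R$5,031,847.20.
So DOL = total CM / EBIT = R$7,777,447.20 / R$5,031,847.20 = 1.5456.
Operating income changes by 1.5456 × -5.2% = -8.0%.

-8.0%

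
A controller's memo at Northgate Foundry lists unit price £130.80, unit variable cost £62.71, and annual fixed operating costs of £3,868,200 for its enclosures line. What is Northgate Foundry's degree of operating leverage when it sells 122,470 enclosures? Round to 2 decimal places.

Contribution at this volume is 122,470 × £68.09 = £8,338,982.30.
Operating income = contribution − fixed costs = £8,338,982.30 − £3,868,200 = £4,470,782.30.
DOL = contribution ÷ EBIT = £8,338,982.30 ÷ £4,470,782.30 = 1.8652.

1.87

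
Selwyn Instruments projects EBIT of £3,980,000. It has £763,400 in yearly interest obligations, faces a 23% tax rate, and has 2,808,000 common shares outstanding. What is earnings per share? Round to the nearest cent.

Pre-tax income = £3,980,000 − £763,400.00 = £3,216,600.00.
Net income = £3,216,600.00 × (1 − 0.23) = £2,476,782.00.
Per share: £2,476,782.00 / 2,808,000 shares = £0.88.

£0.88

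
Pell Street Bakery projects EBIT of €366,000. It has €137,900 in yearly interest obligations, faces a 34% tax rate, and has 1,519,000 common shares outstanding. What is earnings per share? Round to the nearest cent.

Interest = €137,900.00, so EBT = €366,000 − €137,900.00 = €228,100.00.
Net income = €228,100.00 × (1 − 0.34) = €150,546.00.
EPS = €150,546.00 ÷ 1,519,000 = €0.10.

€0.10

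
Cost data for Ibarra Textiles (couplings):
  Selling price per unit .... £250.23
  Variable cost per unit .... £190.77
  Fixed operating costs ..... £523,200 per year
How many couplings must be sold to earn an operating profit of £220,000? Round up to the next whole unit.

Contribution margin per unit = £250.23 − £190.77 = £59.46.
Need Q such that Q × £59.46 − £523,200 = £220,000, i.e. Q = £743,200 / £59.46 = 12,499.16 → 12,500.

12,500 couplings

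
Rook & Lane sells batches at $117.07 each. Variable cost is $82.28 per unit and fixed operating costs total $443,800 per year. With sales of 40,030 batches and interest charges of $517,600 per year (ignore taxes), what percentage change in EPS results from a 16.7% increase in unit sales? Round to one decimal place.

+53.9%

At 40,030 units, contribution = 40,030 × $34.79 = $1,392,643.70.
EBIT = $1,392,643.70 − $443,800 = $948,843.70.
Interest = $517,600.00, so EBIT − I = $431,243.70.
Degree of combined leverage = contribution ÷ (EBIT − I) = $1,392,643.70 ÷ $431,243.70 = 3.2294.
EPS therefore changes by 3.2294 × (+16.7%) = +53.9%.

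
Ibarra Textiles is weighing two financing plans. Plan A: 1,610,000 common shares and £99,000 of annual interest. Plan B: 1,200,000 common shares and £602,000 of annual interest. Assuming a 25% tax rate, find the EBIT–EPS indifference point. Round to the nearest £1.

£2,074,195

Set EPS_A = EPS_B: (EBIT − £99,000)(1 − 0.25) ÷ 1,610,000 = (EBIT − £602,000)(1 − 0.25) ÷ 1,200,000.
The (1 − t) factor cancels: (EBIT − 99,000) × 1,200,000 = (EBIT − 602,000) × 1,610,000.
Solving, EBIT = (602,000·1,610,000 − 99,000·1,200,000) / (1,610,000 − 1,200,000) = 850,420,000,000 / 410,000 = 2,074,195.12.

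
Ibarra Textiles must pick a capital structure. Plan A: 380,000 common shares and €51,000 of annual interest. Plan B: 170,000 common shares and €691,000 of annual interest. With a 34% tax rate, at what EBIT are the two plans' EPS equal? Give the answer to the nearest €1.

€1,209,095

Set EPS_A = EPS_B: (EBIT − €51,000)(1 − 0.34) ÷ 380,000 = (EBIT − €691,000)(1 − 0.34) ÷ 170,000.
Cancelling (1 − t) and cross-multiplying: 170,000·(EBIT − 51,000) = 380,000·(EBIT − 691,000).
Solving, EBIT = (691,000·380,000 − 51,000·170,000) / (380,000 − 170,000) = 253,910,000,000 / 210,000 = 1,209,095.24.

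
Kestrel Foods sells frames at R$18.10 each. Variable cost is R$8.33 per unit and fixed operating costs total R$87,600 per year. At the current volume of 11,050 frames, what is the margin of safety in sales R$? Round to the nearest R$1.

R$37,716

Contribution margin per unit = R$18.10 − R$8.33 = R$9.77. Break-even units = R$87,600 ÷ R$9.77 = 8,966.22; break-even revenue = 8,966.22 × R$18.10 = R$162,288.64.
Actual sales revenue = 11,050 × R$18.10 = R$200,005.00.
Margin of safety = R$200,005.00 − R$162,288.64 = R$37,716.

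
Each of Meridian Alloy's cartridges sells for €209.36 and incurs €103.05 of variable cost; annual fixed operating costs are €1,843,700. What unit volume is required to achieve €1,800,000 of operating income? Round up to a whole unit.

Unit CM = price − variable cost = €209.36 − €103.05 = €106.31.
Required volume = (fixed costs + target profit) ÷ CM = (€1,843,700 + €1,800,000) ÷ €106.31 = 34,274.29, so 34,275 cartridges.

34,275 cartridges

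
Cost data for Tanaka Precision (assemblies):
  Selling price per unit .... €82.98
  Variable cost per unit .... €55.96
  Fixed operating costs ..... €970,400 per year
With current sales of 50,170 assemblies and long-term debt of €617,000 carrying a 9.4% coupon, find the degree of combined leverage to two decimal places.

4.14

Total contribution margin = 50,170 × €27.02 = €1,355,593.40.
Subtracting fixed costs: EBIT = €1,355,593.40 − €970,400 = €385,193.40. Interest = €57,998.00.
DOL = €1,355,593.40 ÷ €385,193.40 = 3.5193; DFL = €385,193.40 ÷ €327,195.40 = 1.1773.
DCL = DOL × DFL = 3.5193 × 1.1773 = 4.1433.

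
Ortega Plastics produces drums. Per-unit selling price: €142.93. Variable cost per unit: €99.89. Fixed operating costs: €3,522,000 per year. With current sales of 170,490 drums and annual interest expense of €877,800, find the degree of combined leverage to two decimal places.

2.50

Contribution at this volume is 170,490 × €43.04 = €7,337,889.60.
Subtracting fixed costs: EBIT = €7,337,889.60 − €3,522,000 = €3,815,889.60. Interest = €877,800.00, so EBIT − I = €2,938,089.60.
Degree of total leverage = total CM / (EBIT − interest) = €7,337,889.60 / €2,938,089.60 = 2.4975.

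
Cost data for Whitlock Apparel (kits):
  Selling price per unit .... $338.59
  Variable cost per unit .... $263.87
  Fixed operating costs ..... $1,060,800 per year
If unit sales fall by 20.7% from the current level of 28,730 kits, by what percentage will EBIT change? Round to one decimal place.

-40.9%

At 28,730 units, contribution = 28,730 × $74.72 = $2,146,705.60.
Operating income = contribution − fixed costs = $2,146,705.60 − $1,060,800 = $1,085,905.60.
DOL = contribution ÷ EBIT = $2,146,705.60 ÷ $1,085,905.60 = 1.9769.
%ΔEBIT = DOL × %ΔSales = 1.9769 × -20.7% = -40.9%.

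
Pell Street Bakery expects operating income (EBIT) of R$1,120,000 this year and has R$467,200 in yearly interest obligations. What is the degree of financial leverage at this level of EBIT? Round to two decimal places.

Interest = R$467,200.00.
Degree of financial leverage = EBIT / (EBIT − interest) = R$1,120,000 / R$652,800.00 = 1.7157.

1.72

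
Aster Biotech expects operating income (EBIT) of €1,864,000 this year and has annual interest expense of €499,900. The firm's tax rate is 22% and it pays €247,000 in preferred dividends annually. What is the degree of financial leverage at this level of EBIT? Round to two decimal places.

Annual interest charges come to €499,900.00.
Pre-tax preferred-dividend burden = €247,000 ÷ (1 − 0.22) = €316,666.67.
DFL = EBIT ÷ [EBIT − I − D_p/(1−t)] = €1,864,000 ÷ [€1,864,000 − €499,900.00 − €316,666.67] = €1,864,000 ÷ €1,047,433.33 = 1.7796.

1.78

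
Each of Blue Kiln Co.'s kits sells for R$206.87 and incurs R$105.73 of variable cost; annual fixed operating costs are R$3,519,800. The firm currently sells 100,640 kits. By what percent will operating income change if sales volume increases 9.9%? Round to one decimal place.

Contribution at this volume is 100,640 × R$101.14 = R$10,178,729.60.
Subtracting fixed costs: EBIT = R$10,178,729.60 − R$3,519,800 = R$6,658,929.60.
Degree of operating leverage = R$10,178,729.60 / R$6,658,929.60 = 1.5286.
%ΔEBIT = DOL × %ΔSales = 1.5286 × +9.9% = +15.1%.

+15.1%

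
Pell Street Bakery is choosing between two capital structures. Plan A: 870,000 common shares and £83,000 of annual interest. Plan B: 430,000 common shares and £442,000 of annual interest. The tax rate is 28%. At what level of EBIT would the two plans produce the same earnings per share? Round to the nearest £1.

At indifference, (EBIT − 83,000)(1 − t)/870,000 = (EBIT − 442,000)(1 − t)/430,000.
The (1 − t) factor cancels: (EBIT − 83,000) × 430,000 = (EBIT − 442,000) × 870,000.
EBIT × (870,000 − 430,000) = 442,000 × 870,000 − 83,000 × 430,000 = 348,850,000,000, so EBIT = 348,850,000,000 ÷ 440,000 = 792,840.91.

£792,841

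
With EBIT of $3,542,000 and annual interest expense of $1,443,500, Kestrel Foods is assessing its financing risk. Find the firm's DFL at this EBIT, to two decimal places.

Interest = $1,443,500.00.
Degree of financial leverage = EBIT / (EBIT − interest) = $3,542,000 / $2,098,500.00 = 1.6879.

1.69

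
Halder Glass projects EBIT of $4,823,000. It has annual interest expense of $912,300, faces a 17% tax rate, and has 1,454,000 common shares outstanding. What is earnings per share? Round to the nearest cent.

Pre-tax income = $4,823,000 − $912,300.00 = $3,910,700.00.
After tax at 17%: net income = $3,910,700.00 × 0.83 = $3,245,881.00.
EPS = $3,245,881.00 ÷ 1,454,000 = $2.23.

$2.23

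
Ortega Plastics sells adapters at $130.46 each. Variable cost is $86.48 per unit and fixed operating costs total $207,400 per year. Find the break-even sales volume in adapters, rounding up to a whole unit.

Unit CM = price − variable cost = $130.46 − $86.48 = $43.98.
Units to break even: $207,400 ÷ $43.98 = 4,715.78, rounded up to 4,716.

4,716 adapters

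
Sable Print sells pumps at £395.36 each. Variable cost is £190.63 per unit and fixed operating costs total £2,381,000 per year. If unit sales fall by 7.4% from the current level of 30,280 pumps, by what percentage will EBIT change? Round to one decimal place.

Contribution at this volume is 30,280 × £204.73 = £6,199,224.40.
Operating income = contribution − fixed costs = £6,199,224.40 − £2,381,000 = £3,818,224.40.
So DOL = total CM / EBIT = £6,199,224.40 / £3,818,224.40 = 1.6236.
%ΔEBIT = DOL × %ΔSales = 1.6236 × -7.4% = -12.0%.

-12.0%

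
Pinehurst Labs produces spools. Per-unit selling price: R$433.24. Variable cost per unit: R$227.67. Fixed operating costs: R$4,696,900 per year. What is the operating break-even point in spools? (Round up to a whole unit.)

22,849 spools

Each unit contributes R$433.24 − R$227.67 = R$205.57.
Break-even Q = R$4,696,900 / R$205.57 = 22,848.18 → 22,849 spools.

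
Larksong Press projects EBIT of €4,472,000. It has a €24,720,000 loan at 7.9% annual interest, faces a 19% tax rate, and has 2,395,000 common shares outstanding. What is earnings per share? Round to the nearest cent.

Interest = €1,952,880.00, so EBT = €4,472,000 − €1,952,880.00 = €2,519,120.00.
Net income = €2,519,120.00 × (1 − 0.19) = €2,040,487.20.
Per share: €2,040,487.20 / 2,395,000 shares = €0.85.

€0.85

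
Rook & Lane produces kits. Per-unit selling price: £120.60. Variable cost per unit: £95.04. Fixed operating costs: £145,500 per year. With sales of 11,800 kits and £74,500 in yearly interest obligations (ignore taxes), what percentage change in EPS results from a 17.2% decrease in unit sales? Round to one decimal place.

Total contribution margin = 11,800 × £25.56 = £301,608.00.
Operating income = contribution − fixed costs = £301,608.00 − £145,500 = £156,108.00.
After interest of £74,500.00, pre-tax earnings = £81,608.00.
Degree of combined leverage = contribution ÷ (EBIT − I) = £301,608.00 ÷ £81,608.00 = 3.6958.
%ΔEPS = DCL × %ΔSales = 3.6958 × -17.2% = -63.6%.

-63.6%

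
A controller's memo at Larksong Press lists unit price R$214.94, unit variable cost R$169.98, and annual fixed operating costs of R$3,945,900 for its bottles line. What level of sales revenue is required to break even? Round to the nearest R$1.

R$18,864,140

Contribution margin per unit = R$214.94 − R$169.98 = R$44.96, a CM ratio of R$44.96 ÷ R$214.94 = 0.2092.
Break-even revenue = fixed costs × price ÷ CM = R$3,945,900 × R$214.94 ÷ R$44.96 = R$18,864,140.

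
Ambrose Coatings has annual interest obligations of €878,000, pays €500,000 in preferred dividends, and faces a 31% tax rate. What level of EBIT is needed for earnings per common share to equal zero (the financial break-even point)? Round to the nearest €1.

Grossing the preferred dividend up to pre-tax terms: €500,000 / (1 − 0.31) = €724,637.68.
Financial break-even EBIT = interest + D_p ÷ (1 − t) = €878,000 + €724,637.68 = €1,602,637.68.

€1,602,638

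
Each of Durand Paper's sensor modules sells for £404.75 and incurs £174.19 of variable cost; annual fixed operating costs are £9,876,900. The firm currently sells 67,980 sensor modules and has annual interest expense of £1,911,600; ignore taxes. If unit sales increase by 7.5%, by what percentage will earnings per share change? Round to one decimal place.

+30.3%

Contribution at this volume is 67,980 × £230.56 = £15,673,468.80.
EBIT = £15,673,468.80 − £9,876,900 = £5,796,568.80.
After interest of £1,911,600.00, pre-tax earnings = £3,884,968.80.
DCL = total CM / (EBIT − I) = £15,673,468.80 / £3,884,968.80 = 4.0344.
%ΔEPS = DCL × %ΔSales = 4.0344 × +7.5% = +30.3%.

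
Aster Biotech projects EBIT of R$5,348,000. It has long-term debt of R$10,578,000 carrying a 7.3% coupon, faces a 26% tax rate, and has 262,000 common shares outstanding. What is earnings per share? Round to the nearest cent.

R$12.92

Pre-tax income = R$5,348,000 − R$772,194.00 = R$4,575,806.00.
Net income = R$4,575,806.00 × (1 − 0.26) = R$3,386,096.44.
Per share: R$3,386,096.44 / 262,000 shares = R$12.92.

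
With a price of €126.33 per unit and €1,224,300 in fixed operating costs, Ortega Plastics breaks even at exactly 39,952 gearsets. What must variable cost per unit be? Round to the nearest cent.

€95.69

Contribution per unit must be FC / Q = €1,224,300 / 39,952 = €30.6443.
Variable cost per unit = €126.33 − €30.6443 = €95.69.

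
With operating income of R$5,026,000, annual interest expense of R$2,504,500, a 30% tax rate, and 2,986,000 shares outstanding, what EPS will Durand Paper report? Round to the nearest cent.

R$0.59

Pre-tax income = R$5,026,000 − R$2,504,500.00 = R$2,521,500.00.
After tax at 30%: net income = R$2,521,500.00 × 0.70 = R$1,765,050.00.
EPS = R$1,765,050.00 ÷ 2,986,000 = R$0.59.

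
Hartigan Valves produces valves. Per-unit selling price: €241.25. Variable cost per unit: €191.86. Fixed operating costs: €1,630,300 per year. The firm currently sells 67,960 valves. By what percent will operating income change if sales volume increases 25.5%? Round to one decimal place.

Contribution at this volume is 67,960 × €49.39 = €3,356,544.40.
EBIT = €3,356,544.40 − €1,630,300 = €1,726,244.40.
Degree of operating leverage = €3,356,544.40 / €1,726,244.40 = 1.9444.
So EBIT moves 1.9444 × (+25.5%) = +49.6%.

+49.6%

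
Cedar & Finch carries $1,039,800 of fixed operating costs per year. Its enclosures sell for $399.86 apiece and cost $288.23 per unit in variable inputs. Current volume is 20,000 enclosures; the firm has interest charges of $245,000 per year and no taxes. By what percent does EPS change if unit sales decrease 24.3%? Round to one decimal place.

-57.2%

At 20,000 units, contribution = 20,000 × $111.63 = $2,232,600.00.
Subtracting fixed costs: EBIT = $2,232,600.00 − $1,039,800 = $1,192,800.00.
After interest of $245,000.00, pre-tax earnings = $947,800.00.
DCL = total CM / (EBIT − I) = $2,232,600.00 / $947,800.00 = 2.3556.
EPS therefore changes by 2.3556 × (-24.3%) = -57.2%.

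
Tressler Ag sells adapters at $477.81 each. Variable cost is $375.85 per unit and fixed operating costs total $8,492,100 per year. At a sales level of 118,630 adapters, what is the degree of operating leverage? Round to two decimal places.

3.36

Total contribution margin = 118,630 × $101.96 = $12,095,514.80.
Operating income = contribution − fixed costs = $12,095,514.80 − $8,492,100 = $3,603,414.80.
Degree of operating leverage = $12,095,514.80 / $3,603,414.80 = 3.3567.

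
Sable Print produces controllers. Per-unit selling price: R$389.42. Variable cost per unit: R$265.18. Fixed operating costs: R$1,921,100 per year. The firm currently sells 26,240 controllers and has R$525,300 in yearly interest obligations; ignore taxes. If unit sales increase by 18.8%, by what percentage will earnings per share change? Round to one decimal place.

+75.3%

Total contribution margin = 26,240 × R$124.24 = R$3,260,057.60.
Operating income = contribution − fixed costs = R$3,260,057.60 − R$1,921,100 = R$1,338,957.60.
Interest = R$525,300.00, so EBIT − I = R$813,657.60.
Degree of combined leverage = contribution ÷ (EBIT − I) = R$3,260,057.60 ÷ R$813,657.60 = 4.0067.
%ΔEPS = DCL × %ΔSales = 4.0067 × +18.8% = +75.3%.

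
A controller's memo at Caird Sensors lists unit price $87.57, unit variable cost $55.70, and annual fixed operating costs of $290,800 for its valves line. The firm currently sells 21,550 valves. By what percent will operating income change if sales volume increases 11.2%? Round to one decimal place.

At 21,550 units, contribution = 21,550 × $31.87 = $686,798.50.
Subtracting fixed costs: EBIT = $686,798.50 − $290,800 = $395,998.50.
So DOL = total CM / EBIT = $686,798.50 / $395,998.50 = 1.7343.
%ΔEBIT = DOL × %ΔSales = 1.7343 × +11.2% = +19.4%.

+19.4%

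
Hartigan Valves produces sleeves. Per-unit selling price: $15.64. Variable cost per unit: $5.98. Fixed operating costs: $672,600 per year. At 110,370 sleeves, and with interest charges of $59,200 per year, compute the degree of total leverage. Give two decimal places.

Total contribution margin = 110,370 × $9.66 = $1,066,174.20.
Operating income = contribution − fixed costs = $1,066,174.20 − $672,600 = $393,574.20. Interest = $59,200.00, so EBIT − I = $334,374.20.
Degree of total leverage = total CM / (EBIT − interest) = $1,066,174.20 / $334,374.20 = 3.1886.

3.19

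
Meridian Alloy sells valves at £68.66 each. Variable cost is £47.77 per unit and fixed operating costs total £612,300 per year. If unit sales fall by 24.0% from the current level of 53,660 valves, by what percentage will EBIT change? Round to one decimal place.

-52.9%

Total contribution margin = 53,660 × £20.89 = £1,120,957.40.
EBIT = £1,120,957.40 − £612,300 = £508,657.40.
Degree of operating leverage = £1,120,957.40 / £508,657.40 = 2.2038.
%ΔEBIT = DOL × %ΔSales = 2.2038 × -24.0% = -52.9%.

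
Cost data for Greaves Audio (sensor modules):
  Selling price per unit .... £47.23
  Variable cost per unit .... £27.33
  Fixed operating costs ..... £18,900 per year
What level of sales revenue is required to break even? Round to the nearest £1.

Contribution margin per unit = £47.23 − £27.33 = £19.90, a CM ratio of £19.90 ÷ £47.23 = 0.4213.
Break-even revenue = fixed costs × price ÷ CM = £18,900 × £47.23 ÷ £19.90 = £44,857.

£44,857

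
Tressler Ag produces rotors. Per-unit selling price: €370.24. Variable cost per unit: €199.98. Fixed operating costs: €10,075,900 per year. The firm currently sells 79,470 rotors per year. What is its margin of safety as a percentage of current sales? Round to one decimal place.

25.5%

Unit CM = price − variable cost = €370.24 − €199.98 = €170.26. Break-even units = €10,075,900 ÷ €170.26 = 59,179.49; break-even revenue = 59,179.49 × €370.24 = €21,910,614.45.
Actual sales revenue = 79,470 × €370.24 = €29,422,972.80.
Margin of safety = (€29,422,972.80 − €21,910,614.45) ÷ €29,422,972.80 = 25.5%.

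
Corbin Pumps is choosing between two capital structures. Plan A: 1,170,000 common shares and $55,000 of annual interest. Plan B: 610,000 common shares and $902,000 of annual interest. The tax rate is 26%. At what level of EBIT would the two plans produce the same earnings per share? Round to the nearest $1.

At indifference, (EBIT − 55,000)(1 − t)/1,170,000 = (EBIT − 902,000)(1 − t)/610,000.
Cancelling (1 − t) and cross-multiplying: 610,000·(EBIT − 55,000) = 1,170,000·(EBIT − 902,000).
EBIT × (1,170,000 − 610,000) = 902,000 × 1,170,000 − 55,000 × 610,000 = 1,021,790,000,000, so EBIT = 1,021,790,000,000 ÷ 560,000 = 1,824,625.00.

$1,824,625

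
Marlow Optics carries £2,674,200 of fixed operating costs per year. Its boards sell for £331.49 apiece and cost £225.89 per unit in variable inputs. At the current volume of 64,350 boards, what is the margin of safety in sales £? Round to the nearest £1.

£12,936,774

Unit CM = price − variable cost = £331.49 − £225.89 = £105.60. Break-even units = £2,674,200 ÷ £105.60 = 25,323.86; break-even revenue = 25,323.86 × £331.49 = £8,394,607.56.
Current sales = 64,350 × £331.49 = £21,331,381.50.
Margin of safety = £21,331,381.50 − £8,394,607.56 = £12,936,774.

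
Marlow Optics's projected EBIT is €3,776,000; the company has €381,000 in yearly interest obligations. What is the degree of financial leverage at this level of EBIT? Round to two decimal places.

1.11

Annual interest charges come to €381,000.00.
Degree of financial leverage = EBIT / (EBIT − interest) = €3,776,000 / €3,395,000.00 = 1.1122.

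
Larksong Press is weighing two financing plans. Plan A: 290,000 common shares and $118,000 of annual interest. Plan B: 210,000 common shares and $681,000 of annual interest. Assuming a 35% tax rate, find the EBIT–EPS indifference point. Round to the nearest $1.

At indifference, (EBIT − 118,000)(1 − t)/290,000 = (EBIT − 681,000)(1 − t)/210,000.
The (1 − t) factor cancels: (EBIT − 118,000) × 210,000 = (EBIT − 681,000) × 290,000.
Solving, EBIT = (681,000·290,000 − 118,000·210,000) / (290,000 − 210,000) = 172,710,000,000 / 80,000 = 2,158,875.00.

$2,158,875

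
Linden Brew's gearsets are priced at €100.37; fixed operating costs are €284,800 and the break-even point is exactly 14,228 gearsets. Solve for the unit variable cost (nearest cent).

At break-even, FC = Q × (P − VC), so P − VC = €284,800 ÷ 14,228 = €20.0169.
Hence VC = price − CM = €100.37 − €20.0169 = €80.35.

€80.35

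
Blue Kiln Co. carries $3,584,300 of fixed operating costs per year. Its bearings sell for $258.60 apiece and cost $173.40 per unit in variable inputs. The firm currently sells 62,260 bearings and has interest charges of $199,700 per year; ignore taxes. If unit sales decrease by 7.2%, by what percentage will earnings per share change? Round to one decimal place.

At 62,260 units, contribution = 62,260 × $85.20 = $5,304,552.00.
Operating income = contribution − fixed costs = $5,304,552.00 − $3,584,300 = $1,720,252.00.
After interest of $199,700.00, pre-tax earnings = $1,520,552.00.
DCL = total CM / (EBIT − I) = $5,304,552.00 / $1,520,552.00 = 3.4886.
%ΔEPS = DCL × %ΔSales = 3.4886 × -7.2% = -25.1%.

-25.1%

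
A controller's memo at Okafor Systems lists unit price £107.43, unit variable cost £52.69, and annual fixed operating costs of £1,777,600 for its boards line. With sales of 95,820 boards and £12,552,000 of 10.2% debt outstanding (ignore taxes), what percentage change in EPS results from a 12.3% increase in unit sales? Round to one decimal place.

Total contribution margin = 95,820 × £54.74 = £5,245,186.80.
Operating income = contribution − fixed costs = £5,245,186.80 − £1,777,600 = £3,467,586.80.
After interest of £1,280,304.00, pre-tax earnings = £2,187,282.80.
DCL = total CM / (EBIT − I) = £5,245,186.80 / £2,187,282.80 = 2.3980.
%ΔEPS = DCL × %ΔSales = 2.3980 × +12.3% = +29.5%.

+29.5%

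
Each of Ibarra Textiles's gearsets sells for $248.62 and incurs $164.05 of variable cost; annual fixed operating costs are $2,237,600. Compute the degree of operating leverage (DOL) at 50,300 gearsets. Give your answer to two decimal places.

2.11

At 50,300 units, contribution = 50,300 × $84.57 = $4,253,871.00.
EBIT = $4,253,871.00 − $2,237,600 = $2,016,271.00.
Degree of operating leverage = $4,253,871.00 / $2,016,271.00 = 2.1098.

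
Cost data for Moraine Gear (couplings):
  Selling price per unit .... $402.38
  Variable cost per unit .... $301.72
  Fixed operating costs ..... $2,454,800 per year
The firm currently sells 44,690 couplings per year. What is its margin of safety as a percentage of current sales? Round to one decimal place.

45.4%

Contribution margin per unit = $402.38 − $301.72 = $100.66. Break-even units = $2,454,800 ÷ $100.66 = 24,387.05; break-even revenue = 24,387.05 × $402.38 = $9,812,859.37.
Actual sales revenue = 44,690 × $402.38 = $17,982,362.20.
Margin of safety = ($17,982,362.20 − $9,812,859.37) ÷ $17,982,362.20 = 45.4%.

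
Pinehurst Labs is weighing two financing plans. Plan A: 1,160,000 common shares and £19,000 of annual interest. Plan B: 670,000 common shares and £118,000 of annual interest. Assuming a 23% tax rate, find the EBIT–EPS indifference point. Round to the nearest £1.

£253,367

At indifference, (EBIT − 19,000)(1 − t)/1,160,000 = (EBIT − 118,000)(1 − t)/670,000.
Cancelling (1 − t) and cross-multiplying: 670,000·(EBIT − 19,000) = 1,160,000·(EBIT − 118,000).
EBIT × (1,160,000 − 670,000) = 118,000 × 1,160,000 − 19,000 × 670,000 = 124,150,000,000, so EBIT = 124,150,000,000 ÷ 490,000 = 253,367.35.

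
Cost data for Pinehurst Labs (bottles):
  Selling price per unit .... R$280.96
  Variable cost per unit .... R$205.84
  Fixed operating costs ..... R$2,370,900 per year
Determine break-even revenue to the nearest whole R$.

Contribution margin per unit = R$280.96 − R$205.84 = R$75.12, a CM ratio of R$75.12 ÷ R$280.96 = 0.2674.
Break-even sales = FC ÷ CM ratio = R$2,370,900 × R$280.96 / R$75.12 = R$8,867,519.

R$8,867,519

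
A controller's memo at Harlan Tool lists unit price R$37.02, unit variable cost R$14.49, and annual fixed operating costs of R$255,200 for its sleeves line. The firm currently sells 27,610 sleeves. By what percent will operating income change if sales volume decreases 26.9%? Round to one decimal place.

Contribution at this volume is 27,610 × R$22.53 = R$622,053.30.
Operating income = contribution − fixed costs = R$622,053.30 − R$255,200 = R$366,853.30.
DOL = contribution ÷ EBIT = R$622,053.30 ÷ R$366,853.30 = 1.6956.
So EBIT moves 1.6956 × (-26.9%) = -45.6%.

-45.6%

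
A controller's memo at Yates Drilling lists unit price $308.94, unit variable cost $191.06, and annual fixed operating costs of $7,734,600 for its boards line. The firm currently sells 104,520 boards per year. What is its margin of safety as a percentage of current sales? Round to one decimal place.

37.2%

Each unit contributes $308.94 − $191.06 = $117.88. Break-even units = $7,734,600 ÷ $117.88 = 65,614.18; break-even revenue = 65,614.18 × $308.94 = $20,270,845.98.
Current sales = 104,520 × $308.94 = $32,290,408.80.
Margin of safety = ($32,290,408.80 − $20,270,845.98) ÷ $32,290,408.80 = 37.2%.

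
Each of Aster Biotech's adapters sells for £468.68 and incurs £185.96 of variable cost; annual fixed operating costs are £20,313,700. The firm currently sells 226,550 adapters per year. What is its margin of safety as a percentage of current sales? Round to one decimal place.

68.3%

Unit CM = price − variable cost = £468.68 − £185.96 = £282.72. Break-even units = £20,313,700 ÷ £282.72 = 71,850.95; break-even revenue = 71,850.95 × £468.68 = £33,675,102.28.
Actual sales revenue = 226,550 × £468.68 = £106,179,454.00.
Margin of safety = (£106,179,454.00 − £33,675,102.28) ÷ £106,179,454.00 = 68.3%.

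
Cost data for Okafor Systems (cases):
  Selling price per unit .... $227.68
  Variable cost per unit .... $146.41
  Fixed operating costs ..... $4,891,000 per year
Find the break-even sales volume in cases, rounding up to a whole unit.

Unit CM = price − variable cost = $227.68 − $146.41 = $81.27.
Break-even Q = $4,891,000 / $81.27 = 60,182.11 → 60,183 cases.

60,183 cases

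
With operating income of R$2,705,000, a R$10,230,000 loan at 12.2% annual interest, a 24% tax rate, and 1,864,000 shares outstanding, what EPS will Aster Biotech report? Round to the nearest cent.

Interest = R$1,248,060.00, so EBT = R$2,705,000 − R$1,248,060.00 = R$1,456,940.00.
Net income = R$1,456,940.00 × (1 − 0.24) = R$1,107,274.40.
Per share: R$1,107,274.40 / 1,864,000 shares = R$0.59.

R$0.59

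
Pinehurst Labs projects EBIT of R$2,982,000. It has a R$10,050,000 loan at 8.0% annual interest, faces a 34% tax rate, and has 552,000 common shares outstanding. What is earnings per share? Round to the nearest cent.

Interest = R$804,000.00, so EBT = R$2,982,000 − R$804,000.00 = R$2,178,000.00.
Net income = R$2,178,000.00 × (1 − 0.34) = R$1,437,480.00.
EPS = R$1,437,480.00 ÷ 552,000 = R$2.60.

R$2.60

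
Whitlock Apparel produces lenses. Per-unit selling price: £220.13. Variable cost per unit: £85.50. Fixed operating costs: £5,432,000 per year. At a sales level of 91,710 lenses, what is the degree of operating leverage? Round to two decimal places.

At 91,710 units, contribution = 91,710 × £134.63 = £12,346,917.30.
Subtracting fixed costs: EBIT = £12,346,917.30 − £5,432,000 = £6,914,917.30.
Degree of operating leverage = £12,346,917.30 / £6,914,917.30 = 1.7855.

1.79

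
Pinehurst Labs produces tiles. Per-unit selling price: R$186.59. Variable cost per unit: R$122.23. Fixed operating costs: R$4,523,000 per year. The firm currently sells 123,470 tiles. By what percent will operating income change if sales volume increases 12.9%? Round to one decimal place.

+29.9%

At 123,470 units, contribution = 123,470 × R$64.36 = R$7,946,529.20.
Subtracting fixed costs: EBIT = R$7,946,529.20 − R$4,523,000 = R$3,423,529.20.
Degree of operating leverage = R$7,946,529.20 / R$3,423,529.20 = 2.3212.
%ΔEBIT = DOL × %ΔSales = 2.3212 × +12.9% = +29.9%.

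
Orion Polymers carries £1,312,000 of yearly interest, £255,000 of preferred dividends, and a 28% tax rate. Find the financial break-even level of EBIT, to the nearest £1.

Preferred dividends are paid after tax, so their pre-tax equivalent is £255,000 ÷ (1 − 0.28) = £354,166.67.
Financial break-even EBIT = interest + D_p ÷ (1 − t) = £1,312,000 + £354,166.67 = £1,666,166.67.

£1,666,167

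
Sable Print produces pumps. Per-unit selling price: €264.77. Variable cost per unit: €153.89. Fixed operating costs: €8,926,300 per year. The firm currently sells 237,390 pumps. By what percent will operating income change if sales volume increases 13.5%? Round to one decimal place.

Contribution at this volume is 237,390 × €110.88 = €26,321,803.20.
EBIT = €26,321,803.20 − €8,926,300 = €17,395,503.20.
So DOL = total CM / EBIT = €26,321,803.20 / €17,395,503.20 = 1.5131.
Operating income changes by 1.5131 × +13.5% = +20.4%.

+20.4%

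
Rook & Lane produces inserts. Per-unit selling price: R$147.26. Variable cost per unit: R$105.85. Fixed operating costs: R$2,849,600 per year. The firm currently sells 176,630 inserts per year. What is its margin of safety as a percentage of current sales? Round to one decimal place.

61.0%

Each unit contributes R$147.26 − R$105.85 = R$41.41. Break-even units = R$2,849,600 ÷ R$41.41 = 68,814.30; break-even revenue = 68,814.30 × R$147.26 = R$10,133,593.24.
Actual sales revenue = 176,630 × R$147.26 = R$26,010,533.80.
Margin of safety = (R$26,010,533.80 − R$10,133,593.24) ÷ R$26,010,533.80 = 61.0%.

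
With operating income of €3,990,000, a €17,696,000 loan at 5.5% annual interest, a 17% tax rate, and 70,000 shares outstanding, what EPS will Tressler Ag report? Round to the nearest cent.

€35.77

Interest = €973,280.00, so EBT = €3,990,000 − €973,280.00 = €3,016,720.00.
Net income = €3,016,720.00 × (1 − 0.17) = €2,503,877.60.
EPS = €2,503,877.60 ÷ 70,000 = €35.77.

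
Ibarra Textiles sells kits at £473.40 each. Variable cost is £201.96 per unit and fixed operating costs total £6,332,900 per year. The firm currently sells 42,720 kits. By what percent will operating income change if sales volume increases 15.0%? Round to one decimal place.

Contribution at this volume is 42,720 × £271.44 = £11,595,916.80.
Operating income = contribution − fixed costs = £11,595,916.80 − £6,332,900 = £5,263,016.80.
Degree of operating leverage = £11,595,916.80 / £5,263,016.80 = 2.2033.
Operating income changes by 2.2033 × +15.0% = +33.0%.

+33.0%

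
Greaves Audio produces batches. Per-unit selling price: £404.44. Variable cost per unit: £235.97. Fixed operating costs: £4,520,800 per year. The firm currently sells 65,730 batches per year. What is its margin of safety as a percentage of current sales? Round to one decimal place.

59.2%

Unit CM = price − variable cost = £404.44 − £235.97 = £168.47. Break-even units = £4,520,800 ÷ £168.47 = 26,834.45; break-even revenue = 26,834.45 × £404.44 = £10,852,925.46.
Actual sales revenue = 65,730 × £404.44 = £26,583,841.20.
Margin of safety = (£26,583,841.20 − £10,852,925.46) ÷ £26,583,841.20 = 59.2%.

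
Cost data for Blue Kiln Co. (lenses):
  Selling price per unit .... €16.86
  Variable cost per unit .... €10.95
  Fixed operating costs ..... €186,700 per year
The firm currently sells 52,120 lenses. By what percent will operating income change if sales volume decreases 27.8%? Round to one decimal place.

-70.6%

At 52,120 units, contribution = 52,120 × €5.91 = €308,029.20.
Operating income = contribution − fixed costs = €308,029.20 − €186,700 = €121,329.20.
So DOL = total CM / EBIT = €308,029.20 / €121,329.20 = 2.5388.
So EBIT moves 2.5388 × (-27.8%) = -70.6%.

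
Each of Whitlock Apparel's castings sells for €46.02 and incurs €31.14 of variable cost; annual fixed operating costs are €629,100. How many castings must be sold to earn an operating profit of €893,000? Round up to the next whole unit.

Contribution margin per unit = €46.02 − €31.14 = €14.88.
Required volume = (fixed costs + target profit) ÷ CM = (€629,100 + €893,000) ÷ €14.88 = 102,291.67, so 102,292 castings.

102,292 castings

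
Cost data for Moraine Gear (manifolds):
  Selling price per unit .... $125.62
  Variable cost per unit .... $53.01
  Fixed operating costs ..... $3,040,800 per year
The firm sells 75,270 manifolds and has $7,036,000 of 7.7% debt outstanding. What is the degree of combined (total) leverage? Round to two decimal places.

Contribution at this volume is 75,270 × $72.61 = $5,465,354.70.
Operating income = contribution − fixed costs = $5,465,354.70 − $3,040,800 = $2,424,554.70. Interest = $541,772.00, so EBIT − I = $1,882,782.70.
Degree of total leverage = total CM / (EBIT − interest) = $5,465,354.70 / $1,882,782.70 = 2.9028.

2.90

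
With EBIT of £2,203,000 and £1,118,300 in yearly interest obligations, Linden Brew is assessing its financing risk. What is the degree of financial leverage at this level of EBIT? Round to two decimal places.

2.03

Interest = £1,118,300.00.
Degree of financial leverage = EBIT / (EBIT − interest) = £2,203,000 / £1,084,700.00 = 2.0310.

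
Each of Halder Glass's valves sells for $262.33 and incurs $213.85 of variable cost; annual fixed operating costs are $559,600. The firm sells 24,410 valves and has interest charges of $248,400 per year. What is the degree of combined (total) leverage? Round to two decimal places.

3.15

Total contribution margin = 24,410 × $48.48 = $1,183,396.80.
EBIT = $1,183,396.80 − $559,600 = $623,796.80. Interest = $248,400.00, so EBIT − I = $375,396.80.
DCL = contribution ÷ (EBIT − I) = $1,183,396.80 ÷ $375,396.80 = 3.1524.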